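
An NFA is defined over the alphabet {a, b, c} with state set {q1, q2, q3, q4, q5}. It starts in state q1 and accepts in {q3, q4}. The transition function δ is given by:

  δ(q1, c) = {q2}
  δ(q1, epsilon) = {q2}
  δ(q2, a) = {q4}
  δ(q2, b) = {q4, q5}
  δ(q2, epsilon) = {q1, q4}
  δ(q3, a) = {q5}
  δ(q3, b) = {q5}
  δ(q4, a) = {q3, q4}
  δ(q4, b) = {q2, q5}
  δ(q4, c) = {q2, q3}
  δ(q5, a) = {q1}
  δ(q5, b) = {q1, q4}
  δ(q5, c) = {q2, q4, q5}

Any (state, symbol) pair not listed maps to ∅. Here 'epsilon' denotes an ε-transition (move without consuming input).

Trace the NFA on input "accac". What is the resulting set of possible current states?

{q1, q2, q3, q4, q5}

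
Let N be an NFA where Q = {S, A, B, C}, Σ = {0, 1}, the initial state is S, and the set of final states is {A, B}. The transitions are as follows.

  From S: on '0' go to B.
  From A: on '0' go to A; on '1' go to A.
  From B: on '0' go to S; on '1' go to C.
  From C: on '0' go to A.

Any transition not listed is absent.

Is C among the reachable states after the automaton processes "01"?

Start in {S}.
Read '0': {S} → {B}.
Read '1': {B} → {C}.
State C is in {C}.

Yes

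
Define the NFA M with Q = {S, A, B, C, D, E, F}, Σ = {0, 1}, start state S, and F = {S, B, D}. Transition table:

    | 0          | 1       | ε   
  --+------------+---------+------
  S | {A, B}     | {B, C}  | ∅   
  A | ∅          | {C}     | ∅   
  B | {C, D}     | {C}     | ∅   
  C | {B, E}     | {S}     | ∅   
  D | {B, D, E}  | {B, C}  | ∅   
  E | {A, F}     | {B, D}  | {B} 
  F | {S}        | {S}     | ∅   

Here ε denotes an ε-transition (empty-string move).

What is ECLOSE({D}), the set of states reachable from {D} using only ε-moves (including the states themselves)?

Begin with {D}.
No ε-moves leave this set, so the closure equals the set itself.

{D}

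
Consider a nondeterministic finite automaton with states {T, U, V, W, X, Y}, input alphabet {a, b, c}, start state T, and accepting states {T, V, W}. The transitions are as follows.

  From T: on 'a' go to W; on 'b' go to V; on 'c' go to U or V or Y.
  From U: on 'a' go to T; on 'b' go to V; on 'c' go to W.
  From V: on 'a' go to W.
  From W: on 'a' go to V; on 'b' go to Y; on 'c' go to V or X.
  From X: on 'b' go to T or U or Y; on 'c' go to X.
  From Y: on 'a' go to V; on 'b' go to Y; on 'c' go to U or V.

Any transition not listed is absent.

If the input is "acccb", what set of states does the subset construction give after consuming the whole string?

{T, U, Y}

Start in {T}.
Read 'a': T→{W}; now {W}.
Read 'c': W→{V, X}; now {V, X}.
Read 'c': V→∅, X→{X}; now {X}.
Read 'c': X→{X}; now {X}.
Read 'b': X→{T, U, Y}; now {T, U, Y}.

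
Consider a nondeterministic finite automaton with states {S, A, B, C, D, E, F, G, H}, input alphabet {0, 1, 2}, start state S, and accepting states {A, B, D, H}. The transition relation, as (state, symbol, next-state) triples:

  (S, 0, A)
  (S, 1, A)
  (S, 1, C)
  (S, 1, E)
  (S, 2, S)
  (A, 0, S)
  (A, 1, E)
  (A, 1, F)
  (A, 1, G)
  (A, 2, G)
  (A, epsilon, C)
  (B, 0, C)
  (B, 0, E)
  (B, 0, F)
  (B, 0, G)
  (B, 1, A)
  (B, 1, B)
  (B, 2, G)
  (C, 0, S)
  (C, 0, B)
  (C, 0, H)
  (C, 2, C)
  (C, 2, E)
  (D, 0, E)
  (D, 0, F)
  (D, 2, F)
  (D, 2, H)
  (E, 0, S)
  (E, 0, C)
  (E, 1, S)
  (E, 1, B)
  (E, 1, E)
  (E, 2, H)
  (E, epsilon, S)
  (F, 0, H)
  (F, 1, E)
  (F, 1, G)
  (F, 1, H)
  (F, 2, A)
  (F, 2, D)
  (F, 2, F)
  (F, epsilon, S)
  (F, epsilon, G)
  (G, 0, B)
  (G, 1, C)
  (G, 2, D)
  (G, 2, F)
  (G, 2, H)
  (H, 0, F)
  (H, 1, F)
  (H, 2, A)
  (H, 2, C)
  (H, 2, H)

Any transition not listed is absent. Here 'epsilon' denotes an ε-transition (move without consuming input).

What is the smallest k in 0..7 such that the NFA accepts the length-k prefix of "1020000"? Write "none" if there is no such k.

1

Start in {S}.
Read '1': S→{A, C, E}; union {A, C, E}; ε-closure = {S, A, C, E}.
None of the earlier sets intersect F, but {S, A, C, E} does.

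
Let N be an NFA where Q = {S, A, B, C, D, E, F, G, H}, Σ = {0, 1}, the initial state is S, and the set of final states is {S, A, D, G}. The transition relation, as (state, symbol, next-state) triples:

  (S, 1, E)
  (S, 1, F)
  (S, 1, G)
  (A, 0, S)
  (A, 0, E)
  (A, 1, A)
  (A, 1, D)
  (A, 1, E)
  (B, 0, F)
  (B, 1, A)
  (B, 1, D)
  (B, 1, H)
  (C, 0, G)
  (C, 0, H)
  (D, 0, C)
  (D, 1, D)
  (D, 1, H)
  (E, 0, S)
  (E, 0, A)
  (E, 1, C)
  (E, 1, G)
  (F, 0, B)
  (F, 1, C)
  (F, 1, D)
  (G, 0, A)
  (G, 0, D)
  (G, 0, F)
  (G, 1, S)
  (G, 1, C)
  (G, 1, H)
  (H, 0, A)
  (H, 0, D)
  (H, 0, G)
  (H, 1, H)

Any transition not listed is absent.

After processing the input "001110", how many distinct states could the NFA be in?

Start in {S}.
Read '0': {S} → ∅.
The set is empty and remains empty for the remaining 5 symbols.
That set has 0 states.

0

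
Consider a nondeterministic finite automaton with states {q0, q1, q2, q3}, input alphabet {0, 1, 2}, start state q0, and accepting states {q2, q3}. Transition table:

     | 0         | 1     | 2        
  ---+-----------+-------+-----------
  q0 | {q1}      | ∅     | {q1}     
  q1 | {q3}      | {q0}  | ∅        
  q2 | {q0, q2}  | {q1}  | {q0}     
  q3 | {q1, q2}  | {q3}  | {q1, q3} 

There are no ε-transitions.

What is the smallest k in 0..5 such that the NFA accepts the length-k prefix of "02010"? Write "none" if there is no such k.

Start in {q0}.
Read '0': q0→{q1}; now {q1}.
Read '2': q1→∅; now ∅.
The set is empty and remains empty for the remaining 3 symbols.
No reachable set along the way intersects F.

none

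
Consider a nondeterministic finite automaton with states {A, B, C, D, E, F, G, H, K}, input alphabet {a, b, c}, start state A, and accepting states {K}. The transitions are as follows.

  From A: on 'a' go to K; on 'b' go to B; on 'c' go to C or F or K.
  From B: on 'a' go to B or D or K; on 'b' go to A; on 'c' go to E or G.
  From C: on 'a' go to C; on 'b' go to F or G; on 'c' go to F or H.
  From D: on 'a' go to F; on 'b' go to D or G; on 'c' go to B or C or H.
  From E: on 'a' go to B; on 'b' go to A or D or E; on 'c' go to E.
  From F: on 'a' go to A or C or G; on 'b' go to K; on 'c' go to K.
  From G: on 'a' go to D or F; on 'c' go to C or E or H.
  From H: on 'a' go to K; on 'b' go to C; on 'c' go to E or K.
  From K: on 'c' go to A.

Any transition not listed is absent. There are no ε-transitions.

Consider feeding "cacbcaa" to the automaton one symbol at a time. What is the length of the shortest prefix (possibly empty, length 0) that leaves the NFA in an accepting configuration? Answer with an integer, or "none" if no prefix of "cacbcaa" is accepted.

1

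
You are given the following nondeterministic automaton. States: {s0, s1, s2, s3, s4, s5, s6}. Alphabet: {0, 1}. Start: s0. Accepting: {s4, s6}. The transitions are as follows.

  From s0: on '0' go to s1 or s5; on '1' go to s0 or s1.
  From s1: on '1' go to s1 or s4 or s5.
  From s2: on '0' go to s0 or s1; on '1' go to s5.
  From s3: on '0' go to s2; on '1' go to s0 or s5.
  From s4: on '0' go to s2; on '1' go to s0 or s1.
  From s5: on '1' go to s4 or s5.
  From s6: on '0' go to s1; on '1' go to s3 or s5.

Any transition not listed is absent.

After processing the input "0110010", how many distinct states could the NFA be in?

3

Start in {s0}.
Read '0': {s0} → {s1, s5}.
Read '1': {s1, s5} → {s1, s4, s5}.
Read '1': {s1, s4, s5} → {s0, s1, s4, s5}.
Read '0': {s0, s1, s4, s5} → {s1, s2, s5}.
Read '0': {s1, s2, s5} → {s0, s1}.
Read '1': {s0, s1} → {s0, s1, s4, s5}.
Read '0': {s0, s1, s4, s5} → {s1, s2, s5}.
That set has 3 states.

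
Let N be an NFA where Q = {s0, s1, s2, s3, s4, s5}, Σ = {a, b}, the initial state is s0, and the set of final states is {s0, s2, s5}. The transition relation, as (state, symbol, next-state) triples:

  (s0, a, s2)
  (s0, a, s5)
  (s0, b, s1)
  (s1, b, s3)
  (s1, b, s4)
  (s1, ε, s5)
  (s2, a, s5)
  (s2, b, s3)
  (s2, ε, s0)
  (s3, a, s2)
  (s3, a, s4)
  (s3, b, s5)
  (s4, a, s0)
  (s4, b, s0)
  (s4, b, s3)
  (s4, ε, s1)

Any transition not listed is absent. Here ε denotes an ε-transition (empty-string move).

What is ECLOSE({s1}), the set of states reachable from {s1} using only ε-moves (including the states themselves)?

{s1, s5}

Begin with {s1}.
ε-move s1 → s5; add s5.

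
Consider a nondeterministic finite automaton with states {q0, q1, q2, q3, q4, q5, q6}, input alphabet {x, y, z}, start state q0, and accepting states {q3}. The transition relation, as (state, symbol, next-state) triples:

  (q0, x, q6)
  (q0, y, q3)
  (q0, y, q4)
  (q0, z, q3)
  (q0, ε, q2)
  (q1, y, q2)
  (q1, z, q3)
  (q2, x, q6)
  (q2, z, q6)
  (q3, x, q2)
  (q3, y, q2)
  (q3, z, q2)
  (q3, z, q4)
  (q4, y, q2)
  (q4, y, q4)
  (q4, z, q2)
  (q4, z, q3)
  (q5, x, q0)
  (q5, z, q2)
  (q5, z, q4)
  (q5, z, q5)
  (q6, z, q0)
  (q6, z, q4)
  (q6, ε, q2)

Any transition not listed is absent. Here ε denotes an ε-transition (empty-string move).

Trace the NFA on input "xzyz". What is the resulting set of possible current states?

Start: ε-closure({q0}) = {q0, q2}.
Read 'x': {q0, q2} → {q2, q6}.
Read 'z': {q2, q6} → {q0, q2, q4, q6}.
Read 'y': {q0, q2, q4, q6} → {q2, q3, q4}.
Read 'z': {q2, q3, q4} → {q2, q3, q4, q6}.

{q2, q3, q4, q6}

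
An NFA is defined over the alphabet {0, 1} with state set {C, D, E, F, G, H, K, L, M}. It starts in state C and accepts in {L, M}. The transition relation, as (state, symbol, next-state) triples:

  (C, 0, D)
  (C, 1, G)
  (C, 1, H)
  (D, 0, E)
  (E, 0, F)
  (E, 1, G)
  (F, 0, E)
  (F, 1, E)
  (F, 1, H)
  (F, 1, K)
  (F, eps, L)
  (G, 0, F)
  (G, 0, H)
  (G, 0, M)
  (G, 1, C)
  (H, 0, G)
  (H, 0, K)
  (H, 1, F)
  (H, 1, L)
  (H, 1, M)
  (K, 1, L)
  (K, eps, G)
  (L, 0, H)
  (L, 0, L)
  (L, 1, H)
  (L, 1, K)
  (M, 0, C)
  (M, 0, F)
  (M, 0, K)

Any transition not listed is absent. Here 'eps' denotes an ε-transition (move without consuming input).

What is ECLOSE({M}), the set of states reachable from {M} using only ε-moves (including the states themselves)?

Begin with {M}.
No ε-moves leave this set, so the closure equals the set itself.

{M}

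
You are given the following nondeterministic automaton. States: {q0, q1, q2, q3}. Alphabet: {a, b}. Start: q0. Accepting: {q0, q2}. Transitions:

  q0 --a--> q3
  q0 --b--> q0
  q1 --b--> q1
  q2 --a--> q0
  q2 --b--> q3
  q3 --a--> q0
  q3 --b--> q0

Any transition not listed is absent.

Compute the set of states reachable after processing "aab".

{q0}

Start in {q0}.
Read 'a': {q0} → {q3}.
Read 'a': {q3} → {q0}.
Read 'b': {q0} → {q0}.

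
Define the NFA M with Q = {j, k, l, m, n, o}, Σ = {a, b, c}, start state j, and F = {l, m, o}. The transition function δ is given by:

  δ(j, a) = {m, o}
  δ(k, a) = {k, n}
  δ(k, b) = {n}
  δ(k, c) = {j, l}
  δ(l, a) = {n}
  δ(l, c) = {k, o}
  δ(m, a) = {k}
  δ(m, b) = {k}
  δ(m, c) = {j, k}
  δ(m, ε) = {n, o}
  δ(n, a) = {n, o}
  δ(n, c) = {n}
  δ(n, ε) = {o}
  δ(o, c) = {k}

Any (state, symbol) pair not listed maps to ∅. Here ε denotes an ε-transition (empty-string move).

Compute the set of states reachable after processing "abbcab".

{n, o}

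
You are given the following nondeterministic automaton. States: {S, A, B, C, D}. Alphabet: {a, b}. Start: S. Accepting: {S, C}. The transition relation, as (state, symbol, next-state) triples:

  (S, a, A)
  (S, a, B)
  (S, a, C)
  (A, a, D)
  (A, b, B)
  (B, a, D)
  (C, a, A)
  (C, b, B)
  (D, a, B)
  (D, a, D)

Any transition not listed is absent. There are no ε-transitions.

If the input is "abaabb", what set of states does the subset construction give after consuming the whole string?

Start in {S}.
Read 'a': S→{A, B, C}; now {A, B, C}.
Read 'b': A→{B}, B→∅, C→{B}; now {B}.
Read 'a': B→{D}; now {D}.
Read 'a': D→{B, D}; now {B, D}.
Read 'b': B→∅, D→∅; now ∅.
The set is empty and remains empty for the remaining 1 symbol.

∅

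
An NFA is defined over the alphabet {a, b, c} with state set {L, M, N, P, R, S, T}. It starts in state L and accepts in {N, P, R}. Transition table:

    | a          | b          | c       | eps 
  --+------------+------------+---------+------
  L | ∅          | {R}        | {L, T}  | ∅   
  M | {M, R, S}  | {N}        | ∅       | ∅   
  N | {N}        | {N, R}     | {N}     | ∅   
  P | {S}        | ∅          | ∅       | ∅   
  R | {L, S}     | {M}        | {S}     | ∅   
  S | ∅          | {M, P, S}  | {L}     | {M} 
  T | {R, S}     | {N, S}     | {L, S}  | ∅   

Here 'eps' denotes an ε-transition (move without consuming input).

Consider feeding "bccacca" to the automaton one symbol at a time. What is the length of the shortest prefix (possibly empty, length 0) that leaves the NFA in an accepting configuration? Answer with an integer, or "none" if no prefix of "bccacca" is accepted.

1

Start in {L}.
Read 'b': {L} → {R}.
None of the earlier sets intersect F, but {R} does.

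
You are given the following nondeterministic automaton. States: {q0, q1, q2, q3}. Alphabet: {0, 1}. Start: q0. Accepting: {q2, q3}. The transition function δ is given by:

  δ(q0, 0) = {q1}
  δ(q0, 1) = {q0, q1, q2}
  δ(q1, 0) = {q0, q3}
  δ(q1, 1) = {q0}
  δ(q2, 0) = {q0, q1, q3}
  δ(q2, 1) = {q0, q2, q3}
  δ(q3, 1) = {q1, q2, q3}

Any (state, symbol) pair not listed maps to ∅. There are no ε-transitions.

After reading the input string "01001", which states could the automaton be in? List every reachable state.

Start in {q0}.
Read '0': q0→{q1}; now {q1}.
Read '1': q1→{q0}; now {q0}.
Read '0': q0→{q1}; now {q1}.
Read '0': q1→{q0, q3}; now {q0, q3}.
Read '1': q0→{q0, q1, q2}, q3→{q1, q2, q3}; now {q0, q1, q2, q3}.

{q0, q1, q2, q3}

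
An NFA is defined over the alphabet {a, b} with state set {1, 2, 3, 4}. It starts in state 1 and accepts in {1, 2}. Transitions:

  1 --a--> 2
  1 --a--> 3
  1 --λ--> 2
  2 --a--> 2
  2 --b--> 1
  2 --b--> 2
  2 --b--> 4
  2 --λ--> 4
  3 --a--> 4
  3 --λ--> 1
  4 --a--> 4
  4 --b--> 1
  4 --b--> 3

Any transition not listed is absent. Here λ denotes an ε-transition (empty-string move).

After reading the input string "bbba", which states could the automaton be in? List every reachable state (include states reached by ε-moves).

Start: ε-closure({1}) = {1, 2, 4}.
Read 'b': 1→∅, 2→{1, 2, 4}, 4→{1, 3}; now {1, 2, 3, 4}.
Read 'b': 1→∅, 2→{1, 2, 4}, 3→∅, 4→{1, 3}; now {1, 2, 3, 4}.
Read 'b': 1→∅, 2→{1, 2, 4}, 3→∅, 4→{1, 3}; now {1, 2, 3, 4}.
Read 'a': 1→{2, 3}, 2→{2}, 3→{4}, 4→{4}; union {2, 3, 4}; ε-closure = {1, 2, 3, 4}.

{1, 2, 3, 4}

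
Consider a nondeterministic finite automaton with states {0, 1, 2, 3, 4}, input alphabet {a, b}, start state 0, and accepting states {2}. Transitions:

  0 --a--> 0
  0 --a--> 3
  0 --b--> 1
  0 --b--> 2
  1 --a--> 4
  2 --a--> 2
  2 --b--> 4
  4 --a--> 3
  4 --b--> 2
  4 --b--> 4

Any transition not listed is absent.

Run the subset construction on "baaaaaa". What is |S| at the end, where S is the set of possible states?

Start in {0}.
Read 'b': {0} → {1, 2}.
Read 'a': {1, 2} → {2, 4}.
Read 'a': {2, 4} → {2, 3}.
Read 'a': {2, 3} → {2}.
Read 'a': {2} → {2}.
Read 'a': {2} → {2}.
Read 'a': {2} → {2}.
That set has 1 state.

1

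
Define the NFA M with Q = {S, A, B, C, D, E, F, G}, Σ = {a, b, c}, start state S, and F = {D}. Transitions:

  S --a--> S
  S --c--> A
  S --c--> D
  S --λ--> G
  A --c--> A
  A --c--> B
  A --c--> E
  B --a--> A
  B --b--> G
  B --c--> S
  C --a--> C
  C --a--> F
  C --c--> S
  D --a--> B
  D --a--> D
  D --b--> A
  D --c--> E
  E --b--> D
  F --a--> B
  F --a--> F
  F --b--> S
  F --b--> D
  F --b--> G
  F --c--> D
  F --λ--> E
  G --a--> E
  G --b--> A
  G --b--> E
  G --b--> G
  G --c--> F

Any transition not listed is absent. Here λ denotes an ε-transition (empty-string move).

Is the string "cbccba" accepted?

Yes

Start: ε-closure({S}) = {S, G}.
Read 'c': {S, G} → {A, D, E, F}.
Read 'b': {A, D, E, F} → {S, A, D, G}.
Read 'c': {S, A, D, G} → {A, B, D, E, F}.
Read 'c': {A, B, D, E, F} → {S, A, B, D, E, G}.
Read 'b': {S, A, B, D, E, G} → {A, D, E, G}.
Read 'a': {A, D, E, G} → {B, D, E}.
The final set {B, D, E} contains the accepting state D.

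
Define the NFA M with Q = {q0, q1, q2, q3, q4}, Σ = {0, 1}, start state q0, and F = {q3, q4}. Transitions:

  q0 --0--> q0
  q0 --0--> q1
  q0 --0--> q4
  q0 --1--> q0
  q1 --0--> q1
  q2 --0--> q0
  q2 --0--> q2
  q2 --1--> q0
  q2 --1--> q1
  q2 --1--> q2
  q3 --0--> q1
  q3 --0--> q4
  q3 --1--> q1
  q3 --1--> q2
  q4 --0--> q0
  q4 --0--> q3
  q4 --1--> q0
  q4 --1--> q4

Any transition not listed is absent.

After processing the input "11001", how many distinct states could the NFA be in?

4

Start in {q0}.
Read '1': {q0} → {q0}.
Read '1': {q0} → {q0}.
Read '0': {q0} → {q0, q1, q4}.
Read '0': {q0, q1, q4} → {q0, q1, q3, q4}.
Read '1': {q0, q1, q3, q4} → {q0, q1, q2, q4}.
That set has 4 states.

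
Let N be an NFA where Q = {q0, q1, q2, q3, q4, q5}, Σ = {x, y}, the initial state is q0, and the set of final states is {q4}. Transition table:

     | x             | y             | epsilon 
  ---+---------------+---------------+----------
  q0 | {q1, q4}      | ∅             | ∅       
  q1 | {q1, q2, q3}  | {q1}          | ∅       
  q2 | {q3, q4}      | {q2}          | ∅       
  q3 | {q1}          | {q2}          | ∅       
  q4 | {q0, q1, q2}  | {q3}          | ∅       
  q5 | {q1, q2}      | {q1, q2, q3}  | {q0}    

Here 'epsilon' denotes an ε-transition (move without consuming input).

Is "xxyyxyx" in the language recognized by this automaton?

Start in {q0}.
Read 'x': {q0} → {q1, q4}.
Read 'x': {q1, q4} → {q0, q1, q2, q3}.
Read 'y': {q0, q1, q2, q3} → {q1, q2}.
Read 'y': {q1, q2} → {q1, q2}.
Read 'x': {q1, q2} → {q1, q2, q3, q4}.
Read 'y': {q1, q2, q3, q4} → {q1, q2, q3}.
Read 'x': {q1, q2, q3} → {q1, q2, q3, q4}.
The final set {q1, q2, q3, q4} contains the accepting state q4.

Yes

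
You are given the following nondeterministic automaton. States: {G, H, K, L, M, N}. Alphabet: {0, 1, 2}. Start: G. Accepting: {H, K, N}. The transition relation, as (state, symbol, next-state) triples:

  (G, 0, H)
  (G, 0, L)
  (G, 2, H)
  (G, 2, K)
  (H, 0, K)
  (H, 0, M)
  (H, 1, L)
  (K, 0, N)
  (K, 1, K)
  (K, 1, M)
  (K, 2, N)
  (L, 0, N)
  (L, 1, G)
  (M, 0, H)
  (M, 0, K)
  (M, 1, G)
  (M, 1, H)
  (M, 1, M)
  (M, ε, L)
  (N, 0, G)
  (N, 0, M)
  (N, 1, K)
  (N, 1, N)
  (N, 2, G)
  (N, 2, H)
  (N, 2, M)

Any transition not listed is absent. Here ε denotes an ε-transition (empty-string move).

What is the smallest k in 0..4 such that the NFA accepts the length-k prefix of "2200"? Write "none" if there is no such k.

Start in {G}.
Read '2': {G} → {H, K}.
None of the earlier sets intersect F, but {H, K} does.

1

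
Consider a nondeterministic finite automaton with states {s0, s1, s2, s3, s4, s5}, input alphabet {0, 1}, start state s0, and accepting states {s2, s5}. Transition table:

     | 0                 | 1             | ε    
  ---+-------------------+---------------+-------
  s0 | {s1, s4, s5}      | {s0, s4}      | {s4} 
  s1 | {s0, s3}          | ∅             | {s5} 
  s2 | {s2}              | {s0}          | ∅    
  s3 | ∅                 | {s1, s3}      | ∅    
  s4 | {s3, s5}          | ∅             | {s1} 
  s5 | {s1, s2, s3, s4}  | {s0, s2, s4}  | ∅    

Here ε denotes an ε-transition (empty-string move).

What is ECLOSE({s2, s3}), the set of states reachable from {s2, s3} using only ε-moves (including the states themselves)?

Begin with {s2, s3}.
No ε-moves leave this set, so the closure equals the set itself.

{s2, s3}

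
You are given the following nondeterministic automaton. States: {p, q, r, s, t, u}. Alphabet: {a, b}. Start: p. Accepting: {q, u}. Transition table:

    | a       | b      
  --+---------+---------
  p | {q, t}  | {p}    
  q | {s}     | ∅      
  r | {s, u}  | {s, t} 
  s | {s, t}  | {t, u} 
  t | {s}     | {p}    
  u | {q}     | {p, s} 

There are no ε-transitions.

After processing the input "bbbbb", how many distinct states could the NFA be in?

1

Start in {p}.
Read 'b': {p} → {p}.
Read 'b': {p} → {p}.
Read 'b': {p} → {p}.
Read 'b': {p} → {p}.
Read 'b': {p} → {p}.
That set has 1 state.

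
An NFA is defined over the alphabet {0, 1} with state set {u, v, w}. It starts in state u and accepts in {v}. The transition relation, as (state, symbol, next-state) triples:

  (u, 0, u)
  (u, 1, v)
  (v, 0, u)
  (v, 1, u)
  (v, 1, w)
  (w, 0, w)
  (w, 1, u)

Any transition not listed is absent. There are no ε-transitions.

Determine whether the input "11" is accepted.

Start in {u}.
Read '1': u→{v}; now {v}.
Read '1': v→{u, w}; now {u, w}.
The final set {u, w} contains no accepting state.

No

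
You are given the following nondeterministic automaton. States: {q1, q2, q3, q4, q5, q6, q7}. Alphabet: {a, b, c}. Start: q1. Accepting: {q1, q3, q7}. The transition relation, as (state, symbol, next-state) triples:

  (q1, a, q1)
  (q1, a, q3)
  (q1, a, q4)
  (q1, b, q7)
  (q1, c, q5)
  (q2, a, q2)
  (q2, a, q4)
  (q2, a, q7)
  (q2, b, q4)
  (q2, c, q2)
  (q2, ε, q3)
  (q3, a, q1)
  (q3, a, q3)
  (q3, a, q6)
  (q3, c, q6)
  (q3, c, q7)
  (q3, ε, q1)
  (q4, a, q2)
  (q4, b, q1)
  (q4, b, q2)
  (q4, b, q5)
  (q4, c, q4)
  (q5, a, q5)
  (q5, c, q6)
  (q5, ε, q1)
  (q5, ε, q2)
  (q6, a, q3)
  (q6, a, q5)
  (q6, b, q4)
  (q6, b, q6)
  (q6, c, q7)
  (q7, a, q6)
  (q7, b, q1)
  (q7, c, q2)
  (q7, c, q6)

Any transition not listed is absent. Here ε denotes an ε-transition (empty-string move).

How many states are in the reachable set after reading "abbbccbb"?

7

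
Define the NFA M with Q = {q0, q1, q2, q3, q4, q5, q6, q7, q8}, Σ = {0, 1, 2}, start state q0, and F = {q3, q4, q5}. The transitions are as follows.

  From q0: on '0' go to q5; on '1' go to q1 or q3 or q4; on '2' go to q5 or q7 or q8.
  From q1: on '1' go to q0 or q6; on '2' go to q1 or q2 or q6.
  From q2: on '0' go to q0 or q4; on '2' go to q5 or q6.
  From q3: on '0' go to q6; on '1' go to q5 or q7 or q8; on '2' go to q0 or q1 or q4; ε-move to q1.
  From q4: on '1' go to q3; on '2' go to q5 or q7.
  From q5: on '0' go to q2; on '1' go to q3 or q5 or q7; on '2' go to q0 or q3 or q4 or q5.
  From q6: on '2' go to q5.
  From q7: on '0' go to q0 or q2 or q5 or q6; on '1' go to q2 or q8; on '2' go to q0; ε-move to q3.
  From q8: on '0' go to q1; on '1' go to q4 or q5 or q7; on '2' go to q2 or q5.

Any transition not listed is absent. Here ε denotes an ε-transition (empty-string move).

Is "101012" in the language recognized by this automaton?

No

Start in {q0}.
Read '1': {q0} → {q1, q3, q4}.
Read '0': {q1, q3, q4} → {q6}.
Read '1': {q6} → ∅.
The set is empty and remains empty for the remaining 3 symbols.
The final set ∅ contains no accepting state.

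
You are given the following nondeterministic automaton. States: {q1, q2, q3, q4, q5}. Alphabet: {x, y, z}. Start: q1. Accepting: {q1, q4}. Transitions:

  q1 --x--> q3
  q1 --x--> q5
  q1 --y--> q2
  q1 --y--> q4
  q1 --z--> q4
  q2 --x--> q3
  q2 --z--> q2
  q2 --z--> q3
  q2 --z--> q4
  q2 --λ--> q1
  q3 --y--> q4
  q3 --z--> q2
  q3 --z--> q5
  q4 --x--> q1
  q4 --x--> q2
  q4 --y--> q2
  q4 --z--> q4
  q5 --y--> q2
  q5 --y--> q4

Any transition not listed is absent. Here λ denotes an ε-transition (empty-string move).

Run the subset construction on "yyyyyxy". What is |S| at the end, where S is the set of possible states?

3

Start in {q1}.
Read 'y': q1→{q2, q4}; union {q2, q4}; ε-closure = {q1, q2, q4}.
Read 'y': q1→{q2, q4}, q2→∅, q4→{q2}; union {q2, q4}; ε-closure = {q1, q2, q4}.
Read 'y': q1→{q2, q4}, q2→∅, q4→{q2}; union {q2, q4}; ε-closure = {q1, q2, q4}.
Read 'y': q1→{q2, q4}, q2→∅, q4→{q2}; union {q2, q4}; ε-closure = {q1, q2, q4}.
Read 'y': q1→{q2, q4}, q2→∅, q4→{q2}; union {q2, q4}; ε-closure = {q1, q2, q4}.
Read 'x': q1→{q3, q5}, q2→{q3}, q4→{q1, q2}; now {q1, q2, q3, q5}.
Read 'y': q1→{q2, q4}, q2→∅, q3→{q4}, q5→{q2, q4}; union {q2, q4}; ε-closure = {q1, q2, q4}.
That set has 3 states.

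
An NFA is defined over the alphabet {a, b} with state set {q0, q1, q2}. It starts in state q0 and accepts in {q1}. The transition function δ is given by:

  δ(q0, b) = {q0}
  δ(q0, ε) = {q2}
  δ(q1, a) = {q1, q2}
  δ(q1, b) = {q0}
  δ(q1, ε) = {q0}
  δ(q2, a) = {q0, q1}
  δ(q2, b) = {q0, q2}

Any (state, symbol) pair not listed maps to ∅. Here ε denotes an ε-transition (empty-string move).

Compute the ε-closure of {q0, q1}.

Begin with {q0, q1}.
ε-move q0 → q2; add q2.

{q0, q1, q2}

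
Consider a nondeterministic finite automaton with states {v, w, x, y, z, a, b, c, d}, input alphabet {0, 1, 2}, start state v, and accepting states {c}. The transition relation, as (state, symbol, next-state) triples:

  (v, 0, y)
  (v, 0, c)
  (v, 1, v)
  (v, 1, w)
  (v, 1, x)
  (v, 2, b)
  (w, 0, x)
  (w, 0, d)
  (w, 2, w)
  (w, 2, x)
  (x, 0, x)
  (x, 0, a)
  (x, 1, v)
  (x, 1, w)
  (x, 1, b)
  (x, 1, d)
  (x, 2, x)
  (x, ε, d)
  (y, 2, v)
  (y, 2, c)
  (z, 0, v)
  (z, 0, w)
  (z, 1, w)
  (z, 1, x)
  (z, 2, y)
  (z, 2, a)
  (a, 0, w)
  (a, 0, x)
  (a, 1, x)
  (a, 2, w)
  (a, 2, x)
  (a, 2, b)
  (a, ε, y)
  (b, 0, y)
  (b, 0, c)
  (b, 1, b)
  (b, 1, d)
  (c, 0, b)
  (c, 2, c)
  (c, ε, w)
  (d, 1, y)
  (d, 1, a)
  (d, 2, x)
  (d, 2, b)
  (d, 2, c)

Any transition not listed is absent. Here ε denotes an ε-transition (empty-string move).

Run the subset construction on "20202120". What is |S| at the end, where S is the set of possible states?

Start in {v}.
Read '2': {v} → {b}.
Read '0': {b} → {w, y, c}.
Read '2': {w, y, c} → {v, w, x, c, d}.
Read '0': {v, w, x, c, d} → {w, x, y, a, b, c, d}.
Read '2': {w, x, y, a, b, c, d} → {v, w, x, b, c, d}.
Read '1': {v, w, x, b, c, d} → {v, w, x, y, a, b, d}.
Read '2': {v, w, x, y, a, b, d} → {v, w, x, b, c, d}.
Read '0': {v, w, x, b, c, d} → {w, x, y, a, b, c, d}.
That set has 7 states.

7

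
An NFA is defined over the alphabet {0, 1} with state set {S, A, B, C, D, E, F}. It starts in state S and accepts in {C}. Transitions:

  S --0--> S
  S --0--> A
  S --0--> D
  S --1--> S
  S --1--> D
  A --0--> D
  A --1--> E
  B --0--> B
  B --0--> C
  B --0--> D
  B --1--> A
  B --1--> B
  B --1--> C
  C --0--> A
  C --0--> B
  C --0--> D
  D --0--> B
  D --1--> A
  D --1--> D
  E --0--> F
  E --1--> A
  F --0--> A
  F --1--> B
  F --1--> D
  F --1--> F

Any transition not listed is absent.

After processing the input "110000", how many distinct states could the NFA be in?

5

Start in {S}.
Read '1': S→{S, D}; now {S, D}.
Read '1': S→{S, D}, D→{A, D}; now {S, A, D}.
Read '0': S→{S, A, D}, A→{D}, D→{B}; now {S, A, B, D}.
Read '0': S→{S, A, D}, A→{D}, B→{B, C, D}, D→{B}; now {S, A, B, C, D}.
Read '0': S→{S, A, D}, A→{D}, B→{B, C, D}, C→{A, B, D}, D→{B}; now {S, A, B, C, D}.
Read '0': S→{S, A, D}, A→{D}, B→{B, C, D}, C→{A, B, D}, D→{B}; now {S, A, B, C, D}.
That set has 5 states.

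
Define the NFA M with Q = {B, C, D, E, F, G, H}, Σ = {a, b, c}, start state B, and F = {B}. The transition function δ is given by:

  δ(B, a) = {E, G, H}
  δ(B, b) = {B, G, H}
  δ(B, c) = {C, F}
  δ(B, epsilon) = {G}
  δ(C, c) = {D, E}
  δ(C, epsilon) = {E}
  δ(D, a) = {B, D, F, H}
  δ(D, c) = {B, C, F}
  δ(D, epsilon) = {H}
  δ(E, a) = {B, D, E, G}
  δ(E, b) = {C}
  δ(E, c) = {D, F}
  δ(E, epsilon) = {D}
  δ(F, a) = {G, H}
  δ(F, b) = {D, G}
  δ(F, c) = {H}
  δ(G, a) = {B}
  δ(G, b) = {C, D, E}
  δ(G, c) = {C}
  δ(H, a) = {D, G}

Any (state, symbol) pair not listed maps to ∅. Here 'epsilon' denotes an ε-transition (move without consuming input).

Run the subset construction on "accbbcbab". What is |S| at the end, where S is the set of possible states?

Start: ε-closure({B}) = {B, G}.
Read 'a': B→{E, G, H}, G→{B}; union {B, E, G, H}; ε-closure = {B, D, E, G, H}.
Read 'c': B→{C, F}, D→{B, C, F}, E→{D, F}, G→{C}, H→∅; union {B, C, D, F}; ε-closure = {B, C, D, E, F, G, H}.
Read 'c': B→{C, F}, C→{D, E}, D→{B, C, F}, E→{D, F}, F→{H}, G→{C}, H→∅; union {B, C, D, E, F, H}; ε-closure = {B, C, D, E, F, G, H}.
Read 'b': B→{B, G, H}, C→∅, D→∅, E→{C}, F→{D, G}, G→{C, D, E}, H→∅; now {B, C, D, E, G, H}.
Read 'b': B→{B, G, H}, C→∅, D→∅, E→{C}, G→{C, D, E}, H→∅; now {B, C, D, E, G, H}.
Read 'c': B→{C, F}, C→{D, E}, D→{B, C, F}, E→{D, F}, G→{C}, H→∅; union {B, C, D, E, F}; ε-closure = {B, C, D, E, F, G, H}.
Read 'b': B→{B, G, H}, C→∅, D→∅, E→{C}, F→{D, G}, G→{C, D, E}, H→∅; now {B, C, D, E, G, H}.
Read 'a': B→{E, G, H}, C→∅, D→{B, D, F, H}, E→{B, D, E, G}, G→{B}, H→{D, G}; now {B, D, E, F, G, H}.
Read 'b': B→{B, G, H}, D→∅, E→{C}, F→{D, G}, G→{C, D, E}, H→∅; now {B, C, D, E, G, H}.
That set has 6 states.

6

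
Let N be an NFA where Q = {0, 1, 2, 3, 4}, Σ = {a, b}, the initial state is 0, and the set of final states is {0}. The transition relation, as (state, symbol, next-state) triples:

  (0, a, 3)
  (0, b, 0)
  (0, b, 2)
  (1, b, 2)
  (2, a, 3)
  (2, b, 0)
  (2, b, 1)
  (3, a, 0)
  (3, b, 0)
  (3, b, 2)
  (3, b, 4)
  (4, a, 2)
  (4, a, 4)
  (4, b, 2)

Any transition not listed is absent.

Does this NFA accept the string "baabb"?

Start in {0}.
Read 'b': {0} → {0, 2}.
Read 'a': {0, 2} → {3}.
Read 'a': {3} → {0}.
Read 'b': {0} → {0, 2}.
Read 'b': {0, 2} → {0, 1, 2}.
The final set {0, 1, 2} contains the accepting state 0.

Yes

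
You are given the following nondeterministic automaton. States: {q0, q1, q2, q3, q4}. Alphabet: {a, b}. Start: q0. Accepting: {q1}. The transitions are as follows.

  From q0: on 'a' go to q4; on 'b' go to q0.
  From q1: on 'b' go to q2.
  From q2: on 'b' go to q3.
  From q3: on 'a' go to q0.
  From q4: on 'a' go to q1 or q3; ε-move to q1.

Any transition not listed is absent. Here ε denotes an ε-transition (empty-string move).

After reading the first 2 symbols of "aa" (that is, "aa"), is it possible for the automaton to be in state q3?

Yes

Start in {q0}.
Read 'a': {q0} → {q1, q4}.
Read 'a': {q1, q4} → {q1, q3}.
State q3 is in {q1, q3}.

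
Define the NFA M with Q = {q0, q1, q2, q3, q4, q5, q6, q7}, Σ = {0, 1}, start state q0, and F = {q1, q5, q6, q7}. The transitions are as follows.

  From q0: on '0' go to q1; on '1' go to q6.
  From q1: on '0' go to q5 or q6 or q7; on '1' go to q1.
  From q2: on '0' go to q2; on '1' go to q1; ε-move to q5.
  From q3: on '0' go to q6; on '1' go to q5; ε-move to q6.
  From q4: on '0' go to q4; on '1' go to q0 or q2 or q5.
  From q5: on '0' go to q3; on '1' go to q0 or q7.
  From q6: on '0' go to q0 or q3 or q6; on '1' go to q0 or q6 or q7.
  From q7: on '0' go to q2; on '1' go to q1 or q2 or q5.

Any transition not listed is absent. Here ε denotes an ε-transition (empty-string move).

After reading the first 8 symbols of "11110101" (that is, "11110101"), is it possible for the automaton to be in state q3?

No

Start in {q0}.
Read '1': {q0} → {q6}.
Read '1': {q6} → {q0, q6, q7}.
Read '1': {q0, q6, q7} → {q0, q1, q2, q5, q6, q7}.
Read '1': {q0, q1, q2, q5, q6, q7} → {q0, q1, q2, q5, q6, q7}.
Read '0': {q0, q1, q2, q5, q6, q7} → {q0, q1, q2, q3, q5, q6, q7}.
Read '1': {q0, q1, q2, q3, q5, q6, q7} → {q0, q1, q2, q5, q6, q7}.
Read '0': {q0, q1, q2, q5, q6, q7} → {q0, q1, q2, q3, q5, q6, q7}.
Read '1': {q0, q1, q2, q3, q5, q6, q7} → {q0, q1, q2, q5, q6, q7}.
State q3 is not in {q0, q1, q2, q5, q6, q7}.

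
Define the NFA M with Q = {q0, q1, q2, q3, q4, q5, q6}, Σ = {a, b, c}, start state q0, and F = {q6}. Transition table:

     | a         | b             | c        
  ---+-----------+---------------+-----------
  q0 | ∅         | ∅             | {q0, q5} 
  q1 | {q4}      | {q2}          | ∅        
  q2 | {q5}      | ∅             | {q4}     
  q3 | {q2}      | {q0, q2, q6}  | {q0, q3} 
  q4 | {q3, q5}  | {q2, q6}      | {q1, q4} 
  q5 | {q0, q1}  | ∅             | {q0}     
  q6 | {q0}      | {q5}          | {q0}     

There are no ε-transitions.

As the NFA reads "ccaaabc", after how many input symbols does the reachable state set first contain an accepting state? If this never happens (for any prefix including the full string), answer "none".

6

Start in {q0}.
Read 'c': {q0} → {q0, q5}.
Read 'c': {q0, q5} → {q0, q5}.
Read 'a': {q0, q5} → {q0, q1}.
Read 'a': {q0, q1} → {q4}.
Read 'a': {q4} → {q3, q5}.
Read 'b': {q3, q5} → {q0, q2, q6}.
None of the earlier sets intersect F, but {q0, q2, q6} does.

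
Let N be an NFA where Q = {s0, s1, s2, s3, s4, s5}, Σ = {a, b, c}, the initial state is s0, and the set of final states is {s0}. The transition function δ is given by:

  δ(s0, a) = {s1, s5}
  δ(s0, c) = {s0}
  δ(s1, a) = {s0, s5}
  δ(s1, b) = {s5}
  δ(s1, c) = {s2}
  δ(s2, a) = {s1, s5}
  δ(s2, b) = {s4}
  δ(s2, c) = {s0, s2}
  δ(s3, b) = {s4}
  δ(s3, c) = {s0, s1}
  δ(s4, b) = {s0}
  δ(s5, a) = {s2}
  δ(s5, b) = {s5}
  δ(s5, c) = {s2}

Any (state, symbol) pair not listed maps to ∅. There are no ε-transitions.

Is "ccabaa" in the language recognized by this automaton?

No

Start in {s0}.
Read 'c': {s0} → {s0}.
Read 'c': {s0} → {s0}.
Read 'a': {s0} → {s1, s5}.
Read 'b': {s1, s5} → {s5}.
Read 'a': {s5} → {s2}.
Read 'a': {s2} → {s1, s5}.
The final set {s1, s5} contains no accepting state.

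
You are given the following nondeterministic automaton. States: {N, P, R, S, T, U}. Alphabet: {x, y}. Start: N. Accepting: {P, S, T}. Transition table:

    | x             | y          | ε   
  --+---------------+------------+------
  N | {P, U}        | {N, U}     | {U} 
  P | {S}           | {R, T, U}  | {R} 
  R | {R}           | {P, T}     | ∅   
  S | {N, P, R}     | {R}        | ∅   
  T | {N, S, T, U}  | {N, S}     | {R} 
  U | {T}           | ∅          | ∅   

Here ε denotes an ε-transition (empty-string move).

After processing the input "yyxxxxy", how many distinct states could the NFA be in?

Start: ε-closure({N}) = {N, U}.
Read 'y': {N, U} → {N, U}.
Read 'y': {N, U} → {N, U}.
Read 'x': {N, U} → {P, R, T, U}.
Read 'x': {P, R, T, U} → {N, R, S, T, U}.
Read 'x': {N, R, S, T, U} → {N, P, R, S, T, U}.
Read 'x': {N, P, R, S, T, U} → {N, P, R, S, T, U}.
Read 'y': {N, P, R, S, T, U} → {N, P, R, S, T, U}.
That set has 6 states.

6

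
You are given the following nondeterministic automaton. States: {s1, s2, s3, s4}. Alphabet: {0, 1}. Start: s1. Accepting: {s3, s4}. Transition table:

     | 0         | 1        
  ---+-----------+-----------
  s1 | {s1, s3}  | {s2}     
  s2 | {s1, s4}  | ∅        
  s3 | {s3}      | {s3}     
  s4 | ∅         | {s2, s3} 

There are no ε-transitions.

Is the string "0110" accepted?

Start in {s1}.
Read '0': s1→{s1, s3}; now {s1, s3}.
Read '1': s1→{s2}, s3→{s3}; now {s2, s3}.
Read '1': s2→∅, s3→{s3}; now {s3}.
Read '0': s3→{s3}; now {s3}.
The final set {s3} contains the accepting state s3.

Yes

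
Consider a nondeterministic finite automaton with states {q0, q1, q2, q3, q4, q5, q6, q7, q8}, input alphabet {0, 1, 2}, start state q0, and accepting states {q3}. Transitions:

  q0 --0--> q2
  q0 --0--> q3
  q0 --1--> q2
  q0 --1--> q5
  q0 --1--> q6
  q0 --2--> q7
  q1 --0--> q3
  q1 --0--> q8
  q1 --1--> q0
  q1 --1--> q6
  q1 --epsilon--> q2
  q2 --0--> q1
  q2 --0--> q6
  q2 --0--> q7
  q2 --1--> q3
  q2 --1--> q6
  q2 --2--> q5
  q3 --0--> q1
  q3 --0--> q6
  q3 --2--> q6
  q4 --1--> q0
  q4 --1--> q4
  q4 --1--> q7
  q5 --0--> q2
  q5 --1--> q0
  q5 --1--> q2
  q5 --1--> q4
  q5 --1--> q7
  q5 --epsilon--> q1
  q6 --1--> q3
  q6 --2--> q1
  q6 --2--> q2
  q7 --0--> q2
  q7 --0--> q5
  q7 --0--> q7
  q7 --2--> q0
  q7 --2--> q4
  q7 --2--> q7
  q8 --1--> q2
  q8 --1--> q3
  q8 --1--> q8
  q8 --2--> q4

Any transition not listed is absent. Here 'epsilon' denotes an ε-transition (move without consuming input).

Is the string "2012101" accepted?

Yes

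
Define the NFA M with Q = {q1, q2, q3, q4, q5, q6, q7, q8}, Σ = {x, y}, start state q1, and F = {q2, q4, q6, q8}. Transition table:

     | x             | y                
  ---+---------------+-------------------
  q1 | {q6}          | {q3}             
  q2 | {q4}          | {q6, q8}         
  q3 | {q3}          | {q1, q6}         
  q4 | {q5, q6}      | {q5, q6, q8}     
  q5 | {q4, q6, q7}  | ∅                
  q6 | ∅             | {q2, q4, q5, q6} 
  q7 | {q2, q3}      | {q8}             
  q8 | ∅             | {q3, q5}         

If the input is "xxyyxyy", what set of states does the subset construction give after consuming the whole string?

Start in {q1}.
Read 'x': {q1} → {q6}.
Read 'x': {q6} → ∅.
The set is empty and remains empty for the remaining 5 symbols.

∅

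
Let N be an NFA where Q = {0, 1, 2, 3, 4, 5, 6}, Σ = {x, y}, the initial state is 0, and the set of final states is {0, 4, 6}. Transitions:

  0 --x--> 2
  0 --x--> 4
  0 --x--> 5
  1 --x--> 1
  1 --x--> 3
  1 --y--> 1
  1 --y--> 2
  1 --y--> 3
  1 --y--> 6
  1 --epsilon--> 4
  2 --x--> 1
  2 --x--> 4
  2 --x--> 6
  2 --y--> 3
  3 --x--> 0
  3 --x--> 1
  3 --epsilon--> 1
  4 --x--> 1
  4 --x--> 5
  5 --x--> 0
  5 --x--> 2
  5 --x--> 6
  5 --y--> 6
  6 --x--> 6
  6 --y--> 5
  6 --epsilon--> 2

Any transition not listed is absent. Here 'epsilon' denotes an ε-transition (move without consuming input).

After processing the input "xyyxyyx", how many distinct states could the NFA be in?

7

Start in {0}.
Read 'x': {0} → {2, 4, 5}.
Read 'y': {2, 4, 5} → {1, 2, 3, 4, 6}.
Read 'y': {1, 2, 3, 4, 6} → {1, 2, 3, 4, 5, 6}.
Read 'x': {1, 2, 3, 4, 5, 6} → {0, 1, 2, 3, 4, 5, 6}.
Read 'y': {0, 1, 2, 3, 4, 5, 6} → {1, 2, 3, 4, 5, 6}.
Read 'y': {1, 2, 3, 4, 5, 6} → {1, 2, 3, 4, 5, 6}.
Read 'x': {1, 2, 3, 4, 5, 6} → {0, 1, 2, 3, 4, 5, 6}.
That set has 7 states.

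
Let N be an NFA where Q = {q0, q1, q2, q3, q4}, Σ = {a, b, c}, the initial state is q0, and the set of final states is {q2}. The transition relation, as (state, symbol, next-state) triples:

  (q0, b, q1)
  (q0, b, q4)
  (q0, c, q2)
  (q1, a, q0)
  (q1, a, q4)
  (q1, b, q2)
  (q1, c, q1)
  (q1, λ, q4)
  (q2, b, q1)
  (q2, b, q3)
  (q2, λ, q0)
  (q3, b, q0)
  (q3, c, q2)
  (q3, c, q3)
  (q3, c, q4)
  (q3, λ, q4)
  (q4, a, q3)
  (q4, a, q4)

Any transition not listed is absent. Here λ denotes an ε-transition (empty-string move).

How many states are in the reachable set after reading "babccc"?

Start in {q0}.
Read 'b': q0→{q1, q4}; now {q1, q4}.
Read 'a': q1→{q0, q4}, q4→{q3, q4}; now {q0, q3, q4}.
Read 'b': q0→{q1, q4}, q3→{q0}, q4→∅; now {q0, q1, q4}.
Read 'c': q0→{q2}, q1→{q1}, q4→∅; union {q1, q2}; ε-closure = {q0, q1, q2, q4}.
Read 'c': q0→{q2}, q1→{q1}, q2→∅, q4→∅; union {q1, q2}; ε-closure = {q0, q1, q2, q4}.
Read 'c': q0→{q2}, q1→{q1}, q2→∅, q4→∅; union {q1, q2}; ε-closure = {q0, q1, q2, q4}.
That set has 4 states.

4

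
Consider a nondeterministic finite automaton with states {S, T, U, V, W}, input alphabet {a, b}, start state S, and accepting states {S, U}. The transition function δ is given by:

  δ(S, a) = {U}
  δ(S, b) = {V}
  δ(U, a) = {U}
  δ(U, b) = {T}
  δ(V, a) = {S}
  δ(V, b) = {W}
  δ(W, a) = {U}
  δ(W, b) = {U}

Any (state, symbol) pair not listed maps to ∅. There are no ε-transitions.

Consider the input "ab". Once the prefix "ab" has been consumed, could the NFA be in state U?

No

Start in {S}.
Read 'a': S→{U}; now {U}.
Read 'b': U→{T}; now {T}.
State U is not in {T}.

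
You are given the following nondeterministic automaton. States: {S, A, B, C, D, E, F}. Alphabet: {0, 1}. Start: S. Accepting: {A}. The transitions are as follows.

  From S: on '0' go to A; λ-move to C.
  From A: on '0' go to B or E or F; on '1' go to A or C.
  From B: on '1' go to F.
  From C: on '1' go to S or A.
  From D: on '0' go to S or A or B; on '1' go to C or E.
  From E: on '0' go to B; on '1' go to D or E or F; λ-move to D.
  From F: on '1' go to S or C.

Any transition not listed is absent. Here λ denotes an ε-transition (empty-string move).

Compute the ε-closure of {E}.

Begin with {E}.
ε-move E → D; add D.

{D, E}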